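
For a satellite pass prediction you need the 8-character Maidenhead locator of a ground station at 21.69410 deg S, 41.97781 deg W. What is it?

GG98ah23

Offset from 180°W / 90°S: lon 138.02219°, lat 68.30590°.
Field: lon ⌊138.02219/20⌋ = 6 → G; lat ⌊68.30590/10⌋ = 6 → G.
Square: lon ⌊18.02219/2⌋ = 9; lat ⌊8.30590/1⌋ = 8.
Subsquare: lon ⌊0.02219/0.0833333⌋ = 0 → a; lat ⌊0.30590/0.0416667⌋ = 7 → h.
Extended square: lon ⌊0.02219/0.00833333⌋ = 2; lat ⌊0.01423/0.00416667⌋ = 3.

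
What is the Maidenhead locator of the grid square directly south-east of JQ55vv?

Longitude subsquare v = 21; +1 → 22 = w.
Latitude subsquare v = 21; −1 → 20 = u.

JQ55wu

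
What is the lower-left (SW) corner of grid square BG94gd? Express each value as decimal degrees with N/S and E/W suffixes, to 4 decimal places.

Field B=1, G=6: +1·20° lon, +6·10° lat → SW at lon -160°, lat -30°.
Square 9, 4: +9·2° lon, +4·1° lat → SW at lon -142°, lat -26°.
Subsquare g=6, d=3: +6·0.0833333° lon, +3·0.0416667° lat → SW at lon -141.5°, lat -25.875°.
latitude 25.8750° S, longitude 141.5000° W.

25.8750° S, 141.5000° W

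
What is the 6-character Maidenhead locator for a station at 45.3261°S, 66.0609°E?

ME34aq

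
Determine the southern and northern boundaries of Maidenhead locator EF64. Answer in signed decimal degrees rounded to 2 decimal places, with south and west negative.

-36.00, -35.00

Field E=4, F=5: +4·20° lon, +5·10° lat → SW at lon -100°, lat -40°.
Square 6, 4: +6·2° lon, +4·1° lat → SW at lon -88°, lat -36°.
Cell spans 2° lon × 1° lat.
south -36.00, north -35.00.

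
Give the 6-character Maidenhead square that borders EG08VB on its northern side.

Latitude subsquare b = 1; +1 → 2 = c.
The longitude characters are unchanged.

EG08vc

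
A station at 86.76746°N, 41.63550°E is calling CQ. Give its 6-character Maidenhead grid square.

LR06ts

Add 180° to longitude and 90° to latitude: 221.6355, 176.7675.
Field (20°×10°, letters A–R): 221.6355/20 → 11 → L, 176.7675/10 → 17 → R; chars LR.
Square (2°×1°, digits 0–9): 1.6355/2 → 0, 6.7675/1 → 6; chars 06.
Subsquare (5′×2.5′, letters a–x): 1.6355/0.0833333 → 19 → t, 0.7675/0.0416667 → 18 → s; chars ts.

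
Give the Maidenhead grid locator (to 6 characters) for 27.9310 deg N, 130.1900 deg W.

Offset from 180°W / 90°S: lon 49.8100°, lat 117.9310°.
Field: lon ⌊49.8100/20⌋ = 2 → C; lat ⌊117.9310/10⌋ = 11 → L.
Square: lon ⌊9.8100/2⌋ = 4; lat ⌊7.9310/1⌋ = 7.
Subsquare: lon ⌊1.8100/0.0833333⌋ = 21 → v; lat ⌊0.9310/0.0416667⌋ = 22 → w.

CL47vw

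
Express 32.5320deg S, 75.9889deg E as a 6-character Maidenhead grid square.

Offset from 180°W / 90°S: lon 255.9889°, lat 57.4680°.
Field (20°×10°, letters A–R): lon ⌊255.9889/20⌋ = 12 → M; lat ⌊57.4680/10⌋ = 5 → F.
Square (2°×1°, digits 0–9): lon ⌊15.9889/2⌋ = 7; lat ⌊7.4680/1⌋ = 7.
Subsquare (5′×2.5′, letters a–x): lon ⌊1.9889/0.0833333⌋ = 23 → x; lat ⌊0.4680/0.0416667⌋ = 11 → l.

MF77xl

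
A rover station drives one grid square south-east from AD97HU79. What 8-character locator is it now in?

AD97hu88

Longitude extended square 7; +1 → 8.
Latitude extended square 9; −1 → 8.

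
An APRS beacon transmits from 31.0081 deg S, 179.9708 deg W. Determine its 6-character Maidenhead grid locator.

AF08ax

Add 180° to longitude and 90° to latitude: 0.0292, 58.9919.
Field (20°×10°, letters A–R): 0.0292/20 → 0 → A, 58.9919/10 → 5 → F; chars AF.
Square (2°×1°, digits 0–9): 0.0292/2 → 0, 8.9919/1 → 8; chars 08.
Subsquare (5′×2.5′, letters a–x): 0.0292/0.0833333 → 0 → a, 0.9919/0.0416667 → 23 → x; chars ax.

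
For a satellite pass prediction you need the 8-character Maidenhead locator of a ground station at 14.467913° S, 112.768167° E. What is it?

OH65jm27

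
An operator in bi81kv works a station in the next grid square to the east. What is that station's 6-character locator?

BI81lv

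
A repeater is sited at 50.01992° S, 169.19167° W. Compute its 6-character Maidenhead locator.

AD59jx

Offset from 180°W / 90°S: lon 10.8083°, lat 39.9801°.
Field: lon ⌊10.8083/20⌋ = 0 → A; lat ⌊39.9801/10⌋ = 3 → D.
Square: lon ⌊10.8083/2⌋ = 5; lat ⌊9.9801/1⌋ = 9.
Subsquare: lon ⌊0.8083/0.0833333⌋ = 9 → j; lat ⌊0.9801/0.0416667⌋ = 23 → x.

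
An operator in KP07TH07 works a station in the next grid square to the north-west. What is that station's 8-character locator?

Longitude extended square 0; −1 → -1, wraps to 9, carry into subsquare.
Longitude subsquare t = 19; −1 → 18 = s.
Latitude extended square 7; +1 → 8.

KP07sh98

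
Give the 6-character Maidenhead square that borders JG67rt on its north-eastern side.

JG67su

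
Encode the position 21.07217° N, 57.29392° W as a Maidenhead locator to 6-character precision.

GL11ib

Add 180° to longitude and 90° to latitude: 122.7061, 111.0722.
Field: 122.7061/20 → 6 → G, 111.0722/10 → 11 → L; chars GL.
Square: 2.7061/2 → 1, 1.0722/1 → 1; chars 11.
Subsquare: 0.7061/0.0833333 → 8 → i, 0.0722/0.0416667 → 1 → b; chars ib.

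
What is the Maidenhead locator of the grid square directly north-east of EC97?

FC08

Longitude square 9; +1 → 10, wraps to 0, carry into field.
Longitude field E = 4; +1 → 5 = F.
Latitude square 7; +1 → 8.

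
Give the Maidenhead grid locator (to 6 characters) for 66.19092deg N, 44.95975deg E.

LP26le

Add 180° to longitude and 90° to latitude: 224.9597, 156.1909.
Field: lon ⌊224.9597/20⌋ = 11 → L; lat ⌊156.1909/10⌋ = 15 → P.
Square: lon ⌊4.9597/2⌋ = 2; lat ⌊6.1909/1⌋ = 6.
Subsquare: lon ⌊0.9597/0.0833333⌋ = 11 → l; lat ⌊0.1909/0.0416667⌋ = 4 → e.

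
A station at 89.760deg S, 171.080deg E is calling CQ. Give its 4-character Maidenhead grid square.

RA50

Add 180° to longitude and 90° to latitude: 351.08, 0.24.
Field (20°×10°, letters A–R): lon ⌊351.08/20⌋ = 17 → R; lat ⌊0.24/10⌋ = 0 → A.
Square (2°×1°, digits 0–9): lon ⌊11.08/2⌋ = 5; lat ⌊0.24/1⌋ = 0.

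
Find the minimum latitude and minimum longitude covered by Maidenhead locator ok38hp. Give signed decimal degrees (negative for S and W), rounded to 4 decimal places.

Field O=14, K=10: +14·20° lon, +10·10° lat → SW at lon 100°, lat 10°.
Square 3, 8: +3·2° lon, +8·1° lat → SW at lon 106°, lat 18°.
Subsquare h=7, p=15: +7·0.0833333° lon, +15·0.0416667° lat → SW at lon 106.583°, lat 18.625°.
latitude 18.6250, longitude 106.5833.

18.6250, 106.5833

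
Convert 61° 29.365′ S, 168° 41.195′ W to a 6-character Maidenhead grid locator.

AC58pm

Add 180° to longitude and 90° to latitude: 11.3134, 28.5106.
Field: lon ⌊11.3134/20⌋ = 0 → A; lat ⌊28.5106/10⌋ = 2 → C.
Square: lon ⌊11.3134/2⌋ = 5; lat ⌊8.5106/1⌋ = 8.
Subsquare: lon ⌊1.3134/0.0833333⌋ = 15 → p; lat ⌊0.5106/0.0416667⌋ = 12 → m.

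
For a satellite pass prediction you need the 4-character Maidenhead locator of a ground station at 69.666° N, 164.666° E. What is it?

RP29

Add 180° to longitude and 90° to latitude: 344.67, 159.67.
Field: 344.67/20 → 17 → R, 159.67/10 → 15 → P; chars RP.
Square: 4.67/2 → 2, 9.67/1 → 9; chars 29.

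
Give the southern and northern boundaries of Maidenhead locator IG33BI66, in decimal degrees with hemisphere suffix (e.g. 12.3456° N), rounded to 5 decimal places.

Field I=8, G=6: +8·20° lon, +6·10° lat → SW at lon -20°, lat -30°.
Square 3, 3: +3·2° lon, +3·1° lat → SW at lon -14°, lat -27°.
Subsquare b=1, i=8: +1·0.0833333° lon, +8·0.0416667° lat → SW at lon -13.9167°, lat -26.6667°.
Extended square 6, 6: +6·0.00833333° lon, +6·0.00416667° lat → SW at lon -13.8667°, lat -26.6417°.
Cell spans 0.00833333° lon × 0.00416667° lat.
south 26.64167° S, north 26.63750° S.

26.64167° S, 26.63750° S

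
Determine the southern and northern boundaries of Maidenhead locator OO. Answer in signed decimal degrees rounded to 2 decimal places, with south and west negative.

50.00, 60.00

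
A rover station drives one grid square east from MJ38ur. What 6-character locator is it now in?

Longitude subsquare u = 20; +1 → 21 = v.
The latitude characters are unchanged.

MJ38vr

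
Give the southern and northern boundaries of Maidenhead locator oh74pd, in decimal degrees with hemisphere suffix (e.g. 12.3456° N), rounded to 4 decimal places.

15.8750° S, 15.8333° S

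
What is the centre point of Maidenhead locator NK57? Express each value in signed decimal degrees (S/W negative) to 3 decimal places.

Field N=13, K=10: +13·20° lon, +10·10° lat → SW at lon 80°, lat 10°.
Square 5, 7: +5·2° lon, +7·1° lat → SW at lon 90°, lat 17°.
Cell spans 2° lon × 1° lat. Centre is SW corner plus half of each.
latitude 17.500, longitude 91.000.

17.500, 91.000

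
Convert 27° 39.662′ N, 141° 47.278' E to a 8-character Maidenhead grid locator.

QL07vp48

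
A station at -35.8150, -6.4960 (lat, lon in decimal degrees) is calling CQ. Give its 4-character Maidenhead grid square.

Shift to the Maidenhead origin (180°W, 90°S): lon 173.50, lat 54.19.
Field: 173.50/20 → 8 → I, 54.19/10 → 5 → F; chars IF.
Square: 13.50/2 → 6, 4.19/1 → 4; chars 64.

IF64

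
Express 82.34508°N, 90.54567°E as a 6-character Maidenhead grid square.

NR52gi

Shift to the Maidenhead origin (180°W, 90°S): lon 270.5457, lat 172.3451.
Field (20°×10°, letters A–R): lon ⌊270.5457/20⌋ = 13 → N; lat ⌊172.3451/10⌋ = 17 → R.
Square (2°×1°, digits 0–9): lon ⌊10.5457/2⌋ = 5; lat ⌊2.3451/1⌋ = 2.
Subsquare (5′×2.5′, letters a–x): lon ⌊0.5457/0.0833333⌋ = 6 → g; lat ⌊0.3451/0.0416667⌋ = 8 → i.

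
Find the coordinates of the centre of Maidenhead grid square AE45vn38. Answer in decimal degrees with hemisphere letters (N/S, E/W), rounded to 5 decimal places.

Field A=0, E=4: +0·20° lon, +4·10° lat → SW at lon -180°, lat -50°.
Square 4, 5: +4·2° lon, +5·1° lat → SW at lon -172°, lat -45°.
Subsquare v=21, n=13: +21·0.0833333° lon, +13·0.0416667° lat → SW at lon -170.25°, lat -44.4583°.
Extended square 3, 8: +3·0.00833333° lon, +8·0.00416667° lat → SW at lon -170.225°, lat -44.425°.
Cell spans 0.00833333° lon × 0.00416667° lat. Centre is SW corner plus half of each.
latitude 44.42292° S, longitude 170.22083° W.

44.42292° S, 170.22083° W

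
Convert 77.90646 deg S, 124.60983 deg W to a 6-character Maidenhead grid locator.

CB72qc

Offset from 180°W / 90°S: lon 55.3902°, lat 12.0935°.
Field (20°×10°, letters A–R): lon ⌊55.3902/20⌋ = 2 → C; lat ⌊12.0935/10⌋ = 1 → B.
Square (2°×1°, digits 0–9): lon ⌊15.3902/2⌋ = 7; lat ⌊2.0935/1⌋ = 2.
Subsquare (5′×2.5′, letters a–x): lon ⌊1.3902/0.0833333⌋ = 16 → q; lat ⌊0.0935/0.0416667⌋ = 2 → c.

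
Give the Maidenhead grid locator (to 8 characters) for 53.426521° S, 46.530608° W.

GD66rn67

Shift to the Maidenhead origin (180°W, 90°S): lon 133.46939, lat 36.57348.
Field: 133.46939/20 → 6 → G, 36.57348/10 → 3 → D; chars GD.
Square: 13.46939/2 → 6, 6.57348/1 → 6; chars 66.
Subsquare: 1.46939/0.0833333 → 17 → r, 0.57348/0.0416667 → 13 → n; chars rn.
Extended square: 0.05273/0.00833333 → 6, 0.03181/0.00416667 → 7; chars 67.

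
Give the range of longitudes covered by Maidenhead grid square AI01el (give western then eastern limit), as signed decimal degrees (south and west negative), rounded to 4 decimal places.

Field A=0, I=8: +0·20° lon, +8·10° lat → SW at lon -180°, lat -10°.
Square 0, 1: +0·2° lon, +1·1° lat → SW at lon -180°, lat -9°.
Subsquare e=4, l=11: +4·0.0833333° lon, +11·0.0416667° lat → SW at lon -179.667°, lat -8.54167°.
Cell spans 0.0833333° lon × 0.0416667° lat.
west -179.6667, east -179.5833.

-179.6667, -179.5833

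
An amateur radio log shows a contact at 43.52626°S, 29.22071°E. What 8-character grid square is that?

KE46ol63

Offset from 180°W / 90°S: lon 209.22071°, lat 46.47374°.
Field (20°×10°, letters A–R): 209.22071/20 → 10 → K, 46.47374/10 → 4 → E; chars KE.
Square (2°×1°, digits 0–9): 9.22071/2 → 4, 6.47374/1 → 6; chars 46.
Subsquare (5′×2.5′, letters a–x): 1.22071/0.0833333 → 14 → o, 0.47374/0.0416667 → 11 → l; chars ol.
Extended square (30″×15″, digits 0–9): 0.05404/0.00833333 → 6, 0.01541/0.00416667 → 3; chars 63.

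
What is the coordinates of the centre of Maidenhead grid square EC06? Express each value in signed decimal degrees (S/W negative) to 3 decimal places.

-63.500, -99.000

Field E=4, C=2: +4·20° lon, +2·10° lat → SW at lon -100°, lat -70°.
Square 0, 6: +0·2° lon, +6·1° lat → SW at lon -100°, lat -64°.
Cell spans 2° lon × 1° lat. Centre is SW corner plus half of each.
latitude -63.500, longitude -99.000.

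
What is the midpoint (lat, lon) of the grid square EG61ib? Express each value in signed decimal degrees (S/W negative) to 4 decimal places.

Field E=4, G=6: +4·20° lon, +6·10° lat → SW at lon -100°, lat -30°.
Square 6, 1: +6·2° lon, +1·1° lat → SW at lon -88°, lat -29°.
Subsquare i=8, b=1: +8·0.0833333° lon, +1·0.0416667° lat → SW at lon -87.3333°, lat -28.9583°.
Cell spans 0.0833333° lon × 0.0416667° lat. Centre is SW corner plus half of each.
latitude -28.9375, longitude -87.2917.

-28.9375, -87.2917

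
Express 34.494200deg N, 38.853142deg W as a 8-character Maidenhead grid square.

Add 180° to longitude and 90° to latitude: 141.14686, 124.49420.
Field: lon ⌊141.14686/20⌋ = 7 → H; lat ⌊124.49420/10⌋ = 12 → M.
Square: lon ⌊1.14686/2⌋ = 0; lat ⌊4.49420/1⌋ = 4.
Subsquare: lon ⌊1.14686/0.0833333⌋ = 13 → n; lat ⌊0.49420/0.0416667⌋ = 11 → l.
Extended square: lon ⌊0.06352/0.00833333⌋ = 7; lat ⌊0.03587/0.00416667⌋ = 8.

HM04nl78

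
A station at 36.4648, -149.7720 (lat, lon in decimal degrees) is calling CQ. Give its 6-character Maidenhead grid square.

Shift to the Maidenhead origin (180°W, 90°S): lon 30.2280, lat 126.4648.
Field (20°×10°, letters A–R): 30.2280/20 → 1 → B, 126.4648/10 → 12 → M; chars BM.
Square (2°×1°, digits 0–9): 10.2280/2 → 5, 6.4648/1 → 6; chars 56.
Subsquare (5′×2.5′, letters a–x): 0.2280/0.0833333 → 2 → c, 0.4648/0.0416667 → 11 → l; chars cl.

BM56cl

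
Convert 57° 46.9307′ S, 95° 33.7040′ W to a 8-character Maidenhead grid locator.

ED22ff22

Shift to the Maidenhead origin (180°W, 90°S): lon 84.43827, lat 32.21782.
Field: lon ⌊84.43827/20⌋ = 4 → E; lat ⌊32.21782/10⌋ = 3 → D.
Square: lon ⌊4.43827/2⌋ = 2; lat ⌊2.21782/1⌋ = 2.
Subsquare: lon ⌊0.43827/0.0833333⌋ = 5 → f; lat ⌊0.21782/0.0416667⌋ = 5 → f.
Extended square: lon ⌊0.02160/0.00833333⌋ = 2; lat ⌊0.00949/0.00416667⌋ = 2.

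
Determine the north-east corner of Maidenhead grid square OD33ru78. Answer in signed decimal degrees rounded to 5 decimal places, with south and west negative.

-56.12917, 107.48333

Field O=14, D=3: +14·20° lon, +3·10° lat → SW at lon 100°, lat -60°.
Square 3, 3: +3·2° lon, +3·1° lat → SW at lon 106°, lat -57°.
Subsquare r=17, u=20: +17·0.0833333° lon, +20·0.0416667° lat → SW at lon 107.417°, lat -56.1667°.
Extended square 7, 8: +7·0.00833333° lon, +8·0.00416667° lat → SW at lon 107.475°, lat -56.1333°.
Cell spans 0.00833333° lon × 0.00416667° lat. NE corner is SW corner plus one full cell.
latitude -56.12917, longitude 107.48333.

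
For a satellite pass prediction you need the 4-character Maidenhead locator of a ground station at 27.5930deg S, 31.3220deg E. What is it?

Shift to the Maidenhead origin (180°W, 90°S): lon 211.32, lat 62.41.
Field: 211.32/20 → 10 → K, 62.41/10 → 6 → G; chars KG.
Square: 11.32/2 → 5, 2.41/1 → 2; chars 52.

KG52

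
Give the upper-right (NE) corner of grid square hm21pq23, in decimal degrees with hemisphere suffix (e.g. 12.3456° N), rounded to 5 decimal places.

Field H=7, M=12: +7·20° lon, +12·10° lat → SW at lon -40°, lat 30°.
Square 2, 1: +2·2° lon, +1·1° lat → SW at lon -36°, lat 31°.
Subsquare p=15, q=16: +15·0.0833333° lon, +16·0.0416667° lat → SW at lon -34.75°, lat 31.6667°.
Extended square 2, 3: +2·0.00833333° lon, +3·0.00416667° lat → SW at lon -34.7333°, lat 31.6792°.
Cell spans 0.00833333° lon × 0.00416667° lat. NE corner is SW corner plus one full cell.
latitude 31.68333° N, longitude 34.72500° W.

31.68333° N, 34.72500° W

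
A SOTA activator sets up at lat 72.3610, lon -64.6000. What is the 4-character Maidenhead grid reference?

FQ72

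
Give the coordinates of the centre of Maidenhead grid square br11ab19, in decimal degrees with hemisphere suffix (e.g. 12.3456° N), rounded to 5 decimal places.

81.08125° N, 157.98750° W

Field B=1, R=17: +1·20° lon, +17·10° lat → SW at lon -160°, lat 80°.
Square 1, 1: +1·2° lon, +1·1° lat → SW at lon -158°, lat 81°.
Subsquare a=0, b=1: +0·0.0833333° lon, +1·0.0416667° lat → SW at lon -158°, lat 81.0417°.
Extended square 1, 9: +1·0.00833333° lon, +9·0.00416667° lat → SW at lon -157.992°, lat 81.0792°.
Cell spans 0.00833333° lon × 0.00416667° lat. Centre is SW corner plus half of each.
latitude 81.08125° N, longitude 157.98750° W.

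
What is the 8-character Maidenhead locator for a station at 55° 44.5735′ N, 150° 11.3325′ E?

Offset from 180°W / 90°S: lon 330.18887°, lat 145.74289°.
Field: 330.18887/20 → 16 → Q, 145.74289/10 → 14 → O; chars QO.
Square: 10.18887/2 → 5, 5.74289/1 → 5; chars 55.
Subsquare: 0.18887/0.0833333 → 2 → c, 0.74289/0.0416667 → 17 → r; chars cr.
Extended square: 0.02221/0.00833333 → 2, 0.03456/0.00416667 → 8; chars 28.

QO55cr28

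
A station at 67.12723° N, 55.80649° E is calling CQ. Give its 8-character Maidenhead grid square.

LP77vd60

Add 180° to longitude and 90° to latitude: 235.80649, 157.12723.
Field: 235.80649/20 → 11 → L, 157.12723/10 → 15 → P; chars LP.
Square: 15.80649/2 → 7, 7.12723/1 → 7; chars 77.
Subsquare: 1.80649/0.0833333 → 21 → v, 0.12723/0.0416667 → 3 → d; chars vd.
Extended square: 0.05649/0.00833333 → 6, 0.00223/0.00416667 → 0; chars 60.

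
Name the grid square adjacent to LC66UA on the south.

Latitude subsquare a = 0; −1 → -1, wraps to 23 = x, carry into square.
Latitude square 6; −1 → 5.
The longitude characters are unchanged.

LC65ux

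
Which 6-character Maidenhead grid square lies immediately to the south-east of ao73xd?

Longitude subsquare x = 23; +1 → 24, wraps to 0 = a, carry into square.
Longitude square 7; +1 → 8.
Latitude subsquare d = 3; −1 → 2 = c.

AO83ac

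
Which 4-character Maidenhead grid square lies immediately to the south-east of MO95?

Longitude square 9; +1 → 10, wraps to 0, carry into field.
Longitude field M = 12; +1 → 13 = N.
Latitude square 5; −1 → 4.

NO04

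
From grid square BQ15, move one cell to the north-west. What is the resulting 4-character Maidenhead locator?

BQ06

Longitude square 1; −1 → 0.
Latitude square 5; +1 → 6.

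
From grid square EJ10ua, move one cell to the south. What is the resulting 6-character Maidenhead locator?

Latitude subsquare a = 0; −1 → -1, wraps to 23 = x, carry into square.
Latitude square 0; −1 → -1, wraps to 9, carry into field.
Latitude field J = 9; −1 → 8 = I.
The longitude characters are unchanged.

EI19ux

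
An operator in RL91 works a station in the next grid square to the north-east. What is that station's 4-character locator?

AL02

Longitude square 9; +1 → 10, wraps to 0, carry into field.
Longitude field R = 17; +1 → 18, wraps to 0 = A, wrapping around the antimeridian.
Latitude square 1; +1 → 2.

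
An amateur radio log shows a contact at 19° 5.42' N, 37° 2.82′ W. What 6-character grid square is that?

Offset from 180°W / 90°S: lon 142.9530°, lat 109.0903°.
Field: 142.9530/20 → 7 → H, 109.0903/10 → 10 → K; chars HK.
Square: 2.9530/2 → 1, 9.0903/1 → 9; chars 19.
Subsquare: 0.9530/0.0833333 → 11 → l, 0.0903/0.0416667 → 2 → c; chars lc.

HK19lc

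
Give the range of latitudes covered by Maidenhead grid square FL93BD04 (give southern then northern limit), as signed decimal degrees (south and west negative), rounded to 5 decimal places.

23.14167, 23.14583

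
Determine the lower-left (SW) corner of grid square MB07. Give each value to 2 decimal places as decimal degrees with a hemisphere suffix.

Field M=12, B=1: +12·20° lon, +1·10° lat → SW at lon 60°, lat -80°.
Square 0, 7: +0·2° lon, +7·1° lat → SW at lon 60°, lat -73°.
latitude 73.00° S, longitude 60.00° E.

73.00° S, 60.00° E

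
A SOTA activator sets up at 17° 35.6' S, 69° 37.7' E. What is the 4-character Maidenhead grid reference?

MH42

Shift to the Maidenhead origin (180°W, 90°S): lon 249.63, lat 72.41.
Field: 249.63/20 → 12 → M, 72.41/10 → 7 → H; chars MH.
Square: 9.63/2 → 4, 2.41/1 → 2; chars 42.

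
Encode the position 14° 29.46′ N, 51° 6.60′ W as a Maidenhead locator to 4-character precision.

Add 180° to longitude and 90° to latitude: 128.89, 104.49.
Field: 128.89/20 → 6 → G, 104.49/10 → 10 → K; chars GK.
Square: 8.89/2 → 4, 4.49/1 → 4; chars 44.

GK44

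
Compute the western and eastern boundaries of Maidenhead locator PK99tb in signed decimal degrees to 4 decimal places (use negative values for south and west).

139.5833, 139.6667

Field P=15, K=10: +15·20° lon, +10·10° lat → SW at lon 120°, lat 10°.
Square 9, 9: +9·2° lon, +9·1° lat → SW at lon 138°, lat 19°.
Subsquare t=19, b=1: +19·0.0833333° lon, +1·0.0416667° lat → SW at lon 139.583°, lat 19.0417°.
Cell spans 0.0833333° lon × 0.0416667° lat.
west 139.5833, east 139.6667.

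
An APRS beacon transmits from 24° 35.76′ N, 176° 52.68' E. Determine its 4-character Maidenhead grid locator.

RL84

Offset from 180°W / 90°S: lon 356.88°, lat 114.60°.
Field: 356.88/20 → 17 → R, 114.60/10 → 11 → L; chars RL.
Square: 16.88/2 → 8, 4.60/1 → 4; chars 84.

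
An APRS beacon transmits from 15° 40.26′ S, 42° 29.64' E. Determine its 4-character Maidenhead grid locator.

Offset from 180°W / 90°S: lon 222.49°, lat 74.33°.
Field: lon ⌊222.49/20⌋ = 11 → L; lat ⌊74.33/10⌋ = 7 → H.
Square: lon ⌊2.49/2⌋ = 1; lat ⌊4.33/1⌋ = 4.

LH14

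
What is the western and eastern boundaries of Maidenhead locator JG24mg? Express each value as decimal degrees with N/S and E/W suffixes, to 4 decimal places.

5.0000° E, 5.0833° E

Field J=9, G=6: +9·20° lon, +6·10° lat → SW at lon 0°, lat -30°.
Square 2, 4: +2·2° lon, +4·1° lat → SW at lon 4°, lat -26°.
Subsquare m=12, g=6: +12·0.0833333° lon, +6·0.0416667° lat → SW at lon 5°, lat -25.75°.
Cell spans 0.0833333° lon × 0.0416667° lat.
west 5.0000° E, east 5.0833° E.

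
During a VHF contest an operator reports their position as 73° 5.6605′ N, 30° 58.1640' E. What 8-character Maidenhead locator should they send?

KQ53lc62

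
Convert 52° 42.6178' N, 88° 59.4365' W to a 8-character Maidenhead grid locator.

Shift to the Maidenhead origin (180°W, 90°S): lon 91.00939, lat 142.71030.
Field: 91.00939/20 → 4 → E, 142.71030/10 → 14 → O; chars EO.
Square: 11.00939/2 → 5, 2.71030/1 → 2; chars 52.
Subsquare: 1.00939/0.0833333 → 12 → m, 0.71030/0.0416667 → 17 → r; chars mr.
Extended square: 0.00939/0.00833333 → 1, 0.00196/0.00416667 → 0; chars 10.

EO52mr10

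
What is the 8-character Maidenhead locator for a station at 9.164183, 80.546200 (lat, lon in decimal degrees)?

NJ09gd59

Offset from 180°W / 90°S: lon 260.54620°, lat 99.16418°.
Field: 260.54620/20 → 13 → N, 99.16418/10 → 9 → J; chars NJ.
Square: 0.54620/2 → 0, 9.16418/1 → 9; chars 09.
Subsquare: 0.54620/0.0833333 → 6 → g, 0.16418/0.0416667 → 3 → d; chars gd.
Extended square: 0.04620/0.00833333 → 5, 0.03918/0.00416667 → 9; chars 59.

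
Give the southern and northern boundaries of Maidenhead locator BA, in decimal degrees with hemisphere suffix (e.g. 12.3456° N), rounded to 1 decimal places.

90.0° S, 80.0° S

Field B=1, A=0: +1·20° lon, +0·10° lat → SW at lon -160°, lat -90°.
Cell spans 20° lon × 10° lat.
south 90.0° S, north 80.0° S.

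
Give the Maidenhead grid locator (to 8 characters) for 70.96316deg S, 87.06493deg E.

NB39ma78

Shift to the Maidenhead origin (180°W, 90°S): lon 267.06493, lat 19.03684.
Field: 267.06493/20 → 13 → N, 19.03684/10 → 1 → B; chars NB.
Square: 7.06493/2 → 3, 9.03684/1 → 9; chars 39.
Subsquare: 1.06493/0.0833333 → 12 → m, 0.03684/0.0416667 → 0 → a; chars ma.
Extended square: 0.06493/0.00833333 → 7, 0.03684/0.00416667 → 8; chars 78.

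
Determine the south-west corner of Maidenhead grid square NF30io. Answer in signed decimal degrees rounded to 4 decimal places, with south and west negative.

Field N=13, F=5: +13·20° lon, +5·10° lat → SW at lon 80°, lat -40°.
Square 3, 0: +3·2° lon, +0·1° lat → SW at lon 86°, lat -40°.
Subsquare i=8, o=14: +8·0.0833333° lon, +14·0.0416667° lat → SW at lon 86.6667°, lat -39.4167°.
latitude -39.4167, longitude 86.6667.

-39.4167, 86.6667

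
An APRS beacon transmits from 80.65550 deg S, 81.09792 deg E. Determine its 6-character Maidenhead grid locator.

NA09ni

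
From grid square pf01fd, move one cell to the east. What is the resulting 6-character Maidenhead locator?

PF01gd

Longitude subsquare f = 5; +1 → 6 = g.
The latitude characters are unchanged.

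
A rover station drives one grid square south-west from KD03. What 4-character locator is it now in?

Longitude square 0; −1 → -1, wraps to 9, carry into field.
Longitude field K = 10; −1 → 9 = J.
Latitude square 3; −1 → 2.

JD92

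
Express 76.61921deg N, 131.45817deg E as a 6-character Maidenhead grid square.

PQ56ro

Shift to the Maidenhead origin (180°W, 90°S): lon 311.4582, lat 166.6192.
Field: lon ⌊311.4582/20⌋ = 15 → P; lat ⌊166.6192/10⌋ = 16 → Q.
Square: lon ⌊11.4582/2⌋ = 5; lat ⌊6.6192/1⌋ = 6.
Subsquare: lon ⌊1.4582/0.0833333⌋ = 17 → r; lat ⌊0.6192/0.0416667⌋ = 14 → o.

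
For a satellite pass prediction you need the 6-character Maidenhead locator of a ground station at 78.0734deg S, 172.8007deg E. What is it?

Offset from 180°W / 90°S: lon 352.8007°, lat 11.9266°.
Field: lon ⌊352.8007/20⌋ = 17 → R; lat ⌊11.9266/10⌋ = 1 → B.
Square: lon ⌊12.8007/2⌋ = 6; lat ⌊1.9266/1⌋ = 1.
Subsquare: lon ⌊0.8007/0.0833333⌋ = 9 → j; lat ⌊0.9266/0.0416667⌋ = 22 → w.

RB61jw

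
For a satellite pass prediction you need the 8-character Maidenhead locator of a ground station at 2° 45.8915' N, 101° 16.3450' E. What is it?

OJ02ps23

Offset from 180°W / 90°S: lon 281.27242°, lat 92.76486°.
Field: 281.27242/20 → 14 → O, 92.76486/10 → 9 → J; chars OJ.
Square: 1.27242/2 → 0, 2.76486/1 → 2; chars 02.
Subsquare: 1.27242/0.0833333 → 15 → p, 0.76486/0.0416667 → 18 → s; chars ps.
Extended square: 0.02242/0.00833333 → 2, 0.01486/0.00416667 → 3; chars 23.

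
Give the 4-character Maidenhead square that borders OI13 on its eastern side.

OI23

Longitude square 1; +1 → 2.
The latitude characters are unchanged.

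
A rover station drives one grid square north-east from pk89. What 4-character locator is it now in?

PL90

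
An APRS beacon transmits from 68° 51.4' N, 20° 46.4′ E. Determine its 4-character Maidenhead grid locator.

Shift to the Maidenhead origin (180°W, 90°S): lon 200.77, lat 158.86.
Field: lon ⌊200.77/20⌋ = 10 → K; lat ⌊158.86/10⌋ = 15 → P.
Square: lon ⌊0.77/2⌋ = 0; lat ⌊8.86/1⌋ = 8.

KP08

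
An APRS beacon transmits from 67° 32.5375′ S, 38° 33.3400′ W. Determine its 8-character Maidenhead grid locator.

HC02rk39

Add 180° to longitude and 90° to latitude: 141.44433, 22.45771.
Field: lon ⌊141.44433/20⌋ = 7 → H; lat ⌊22.45771/10⌋ = 2 → C.
Square: lon ⌊1.44433/2⌋ = 0; lat ⌊2.45771/1⌋ = 2.
Subsquare: lon ⌊1.44433/0.0833333⌋ = 17 → r; lat ⌊0.45771/0.0416667⌋ = 10 → k.
Extended square: lon ⌊0.02767/0.00833333⌋ = 3; lat ⌊0.04104/0.00416667⌋ = 9.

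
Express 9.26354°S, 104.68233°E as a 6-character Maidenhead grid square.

OI20ir

Shift to the Maidenhead origin (180°W, 90°S): lon 284.6823, lat 80.7365.
Field: 284.6823/20 → 14 → O, 80.7365/10 → 8 → I; chars OI.
Square: 4.6823/2 → 2, 0.7365/1 → 0; chars 20.
Subsquare: 0.6823/0.0833333 → 8 → i, 0.7365/0.0416667 → 17 → r; chars ir.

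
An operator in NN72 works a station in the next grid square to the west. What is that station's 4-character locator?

Longitude square 7; −1 → 6.
The latitude characters are unchanged.

NN62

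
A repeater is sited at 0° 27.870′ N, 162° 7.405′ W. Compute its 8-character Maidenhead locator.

AJ80wl51

Shift to the Maidenhead origin (180°W, 90°S): lon 17.87658, lat 90.46450.
Field: lon ⌊17.87658/20⌋ = 0 → A; lat ⌊90.46450/10⌋ = 9 → J.
Square: lon ⌊17.87658/2⌋ = 8; lat ⌊0.46450/1⌋ = 0.
Subsquare: lon ⌊1.87658/0.0833333⌋ = 22 → w; lat ⌊0.46450/0.0416667⌋ = 11 → l.
Extended square: lon ⌊0.04325/0.00833333⌋ = 5; lat ⌊0.00617/0.00416667⌋ = 1.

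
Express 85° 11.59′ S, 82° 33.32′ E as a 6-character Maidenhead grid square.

NA14gt

Add 180° to longitude and 90° to latitude: 262.5553, 4.8068.
Field: lon ⌊262.5553/20⌋ = 13 → N; lat ⌊4.8068/10⌋ = 0 → A.
Square: lon ⌊2.5553/2⌋ = 1; lat ⌊4.8068/1⌋ = 4.
Subsquare: lon ⌊0.5553/0.0833333⌋ = 6 → g; lat ⌊0.8068/0.0416667⌋ = 19 → t.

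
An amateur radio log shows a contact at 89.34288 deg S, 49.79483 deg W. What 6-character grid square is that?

GA50cp

Offset from 180°W / 90°S: lon 130.2052°, lat 0.6571°.
Field: lon ⌊130.2052/20⌋ = 6 → G; lat ⌊0.6571/10⌋ = 0 → A.
Square: lon ⌊10.2052/2⌋ = 5; lat ⌊0.6571/1⌋ = 0.
Subsquare: lon ⌊0.2052/0.0833333⌋ = 2 → c; lat ⌊0.6571/0.0416667⌋ = 15 → p.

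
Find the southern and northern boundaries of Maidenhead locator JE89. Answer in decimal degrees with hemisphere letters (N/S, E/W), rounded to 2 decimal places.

41.00° S, 40.00° S

Field J=9, E=4: +9·20° lon, +4·10° lat → SW at lon 0°, lat -50°.
Square 8, 9: +8·2° lon, +9·1° lat → SW at lon 16°, lat -41°.
Cell spans 2° lon × 1° lat.
south 41.00° S, north 40.00° S.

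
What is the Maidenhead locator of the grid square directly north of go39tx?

GP30ta

Latitude subsquare x = 23; +1 → 24, wraps to 0 = a, carry into square.
Latitude square 9; +1 → 10, wraps to 0, carry into field.
Latitude field O = 14; +1 → 15 = P.
The longitude characters are unchanged.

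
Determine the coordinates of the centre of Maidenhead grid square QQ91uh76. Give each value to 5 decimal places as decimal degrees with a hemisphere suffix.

71.31875° N, 159.72917° E

Field Q=16, Q=16: +16·20° lon, +16·10° lat → SW at lon 140°, lat 70°.
Square 9, 1: +9·2° lon, +1·1° lat → SW at lon 158°, lat 71°.
Subsquare u=20, h=7: +20·0.0833333° lon, +7·0.0416667° lat → SW at lon 159.667°, lat 71.2917°.
Extended square 7, 6: +7·0.00833333° lon, +6·0.00416667° lat → SW at lon 159.725°, lat 71.3167°.
Cell spans 0.00833333° lon × 0.00416667° lat. Centre is SW corner plus half of each.
latitude 71.31875° N, longitude 159.72917° E.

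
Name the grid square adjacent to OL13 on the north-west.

OL04

Longitude square 1; −1 → 0.
Latitude square 3; +1 → 4.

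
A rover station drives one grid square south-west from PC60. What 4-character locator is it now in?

Longitude square 6; −1 → 5.
Latitude square 0; −1 → -1, wraps to 9, carry into field.
Latitude field C = 2; −1 → 1 = B.

PB59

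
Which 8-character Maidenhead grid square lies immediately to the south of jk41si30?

JK41sh39

Latitude extended square 0; −1 → -1, wraps to 9, carry into subsquare.
Latitude subsquare i = 8; −1 → 7 = h.
The longitude characters are unchanged.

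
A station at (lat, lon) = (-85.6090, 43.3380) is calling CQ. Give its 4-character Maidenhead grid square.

LA14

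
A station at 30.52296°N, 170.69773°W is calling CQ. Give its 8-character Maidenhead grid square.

AM40pm65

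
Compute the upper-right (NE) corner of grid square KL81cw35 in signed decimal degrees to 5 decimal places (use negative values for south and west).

Field K=10, L=11: +10·20° lon, +11·10° lat → SW at lon 20°, lat 20°.
Square 8, 1: +8·2° lon, +1·1° lat → SW at lon 36°, lat 21°.
Subsquare c=2, w=22: +2·0.0833333° lon, +22·0.0416667° lat → SW at lon 36.1667°, lat 21.9167°.
Extended square 3, 5: +3·0.00833333° lon, +5·0.00416667° lat → SW at lon 36.1917°, lat 21.9375°.
Cell spans 0.00833333° lon × 0.00416667° lat. NE corner is SW corner plus one full cell.
latitude 21.94167, longitude 36.20000.

21.94167, 36.20000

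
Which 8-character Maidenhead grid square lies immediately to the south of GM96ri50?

Latitude extended square 0; −1 → -1, wraps to 9, carry into subsquare.
Latitude subsquare i = 8; −1 → 7 = h.
The longitude characters are unchanged.

GM96rh59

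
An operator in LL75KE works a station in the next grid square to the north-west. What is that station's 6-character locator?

Longitude subsquare k = 10; −1 → 9 = j.
Latitude subsquare e = 4; +1 → 5 = f.

LL75jf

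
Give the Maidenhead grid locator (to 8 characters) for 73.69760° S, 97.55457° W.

EB16fh32

Add 180° to longitude and 90° to latitude: 82.44543, 16.30240.
Field (20°×10°, letters A–R): lon ⌊82.44543/20⌋ = 4 → E; lat ⌊16.30240/10⌋ = 1 → B.
Square (2°×1°, digits 0–9): lon ⌊2.44543/2⌋ = 1; lat ⌊6.30240/1⌋ = 6.
Subsquare (5′×2.5′, letters a–x): lon ⌊0.44543/0.0833333⌋ = 5 → f; lat ⌊0.30240/0.0416667⌋ = 7 → h.
Extended square (30″×15″, digits 0–9): lon ⌊0.02876/0.00833333⌋ = 3; lat ⌊0.01073/0.00416667⌋ = 2.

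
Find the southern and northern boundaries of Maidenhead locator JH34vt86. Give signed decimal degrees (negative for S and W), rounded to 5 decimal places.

Field J=9, H=7: +9·20° lon, +7·10° lat → SW at lon 0°, lat -20°.
Square 3, 4: +3·2° lon, +4·1° lat → SW at lon 6°, lat -16°.
Subsquare v=21, t=19: +21·0.0833333° lon, +19·0.0416667° lat → SW at lon 7.75°, lat -15.2083°.
Extended square 8, 6: +8·0.00833333° lon, +6·0.00416667° lat → SW at lon 7.81667°, lat -15.1833°.
Cell spans 0.00833333° lon × 0.00416667° lat.
south -15.18333, north -15.17917.

-15.18333, -15.17917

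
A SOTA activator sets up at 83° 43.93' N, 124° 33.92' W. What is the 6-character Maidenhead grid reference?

CR73rr

Offset from 180°W / 90°S: lon 55.4347°, lat 173.7322°.
Field: 55.4347/20 → 2 → C, 173.7322/10 → 17 → R; chars CR.
Square: 15.4347/2 → 7, 3.7322/1 → 3; chars 73.
Subsquare: 1.4347/0.0833333 → 17 → r, 0.7322/0.0416667 → 17 → r; chars rr.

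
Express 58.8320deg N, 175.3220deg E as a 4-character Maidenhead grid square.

RO78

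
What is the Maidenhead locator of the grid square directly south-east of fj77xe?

FJ87ad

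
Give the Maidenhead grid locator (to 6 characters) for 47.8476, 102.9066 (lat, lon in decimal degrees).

ON17ku

Add 180° to longitude and 90° to latitude: 282.9066, 137.8476.
Field: lon ⌊282.9066/20⌋ = 14 → O; lat ⌊137.8476/10⌋ = 13 → N.
Square: lon ⌊2.9066/2⌋ = 1; lat ⌊7.8476/1⌋ = 7.
Subsquare: lon ⌊0.9066/0.0833333⌋ = 10 → k; lat ⌊0.8476/0.0416667⌋ = 20 → u.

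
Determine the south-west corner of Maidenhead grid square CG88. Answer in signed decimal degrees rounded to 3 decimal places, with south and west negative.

Field C=2, G=6: +2·20° lon, +6·10° lat → SW at lon -140°, lat -30°.
Square 8, 8: +8·2° lon, +8·1° lat → SW at lon -124°, lat -22°.
latitude -22.000, longitude -124.000.

-22.000, -124.000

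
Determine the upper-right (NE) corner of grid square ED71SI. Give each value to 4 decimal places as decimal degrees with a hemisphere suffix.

Field E=4, D=3: +4·20° lon, +3·10° lat → SW at lon -100°, lat -60°.
Square 7, 1: +7·2° lon, +1·1° lat → SW at lon -86°, lat -59°.
Subsquare s=18, i=8: +18·0.0833333° lon, +8·0.0416667° lat → SW at lon -84.5°, lat -58.6667°.
Cell spans 0.0833333° lon × 0.0416667° lat. NE corner is SW corner plus one full cell.
latitude 58.6250° S, longitude 84.4167° W.

58.6250° S, 84.4167° W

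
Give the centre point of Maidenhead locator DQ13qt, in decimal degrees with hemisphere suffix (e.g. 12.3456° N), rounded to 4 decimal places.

Field D=3, Q=16: +3·20° lon, +16·10° lat → SW at lon -120°, lat 70°.
Square 1, 3: +1·2° lon, +3·1° lat → SW at lon -118°, lat 73°.
Subsquare q=16, t=19: +16·0.0833333° lon, +19·0.0416667° lat → SW at lon -116.667°, lat 73.7917°.
Cell spans 0.0833333° lon × 0.0416667° lat. Centre is SW corner plus half of each.
latitude 73.8125° N, longitude 116.6250° W.

73.8125° N, 116.6250° W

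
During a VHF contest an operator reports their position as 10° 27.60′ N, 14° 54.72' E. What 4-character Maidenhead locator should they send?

JK70

Add 180° to longitude and 90° to latitude: 194.91, 100.46.
Field: lon ⌊194.91/20⌋ = 9 → J; lat ⌊100.46/10⌋ = 10 → K.
Square: lon ⌊14.91/2⌋ = 7; lat ⌊0.46/1⌋ = 0.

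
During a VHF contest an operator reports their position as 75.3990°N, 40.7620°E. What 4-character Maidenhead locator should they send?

Shift to the Maidenhead origin (180°W, 90°S): lon 220.76, lat 165.40.
Field (20°×10°, letters A–R): lon ⌊220.76/20⌋ = 11 → L; lat ⌊165.40/10⌋ = 16 → Q.
Square (2°×1°, digits 0–9): lon ⌊0.76/2⌋ = 0; lat ⌊5.40/1⌋ = 5.

LQ05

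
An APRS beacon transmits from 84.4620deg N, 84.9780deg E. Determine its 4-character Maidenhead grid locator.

Offset from 180°W / 90°S: lon 264.98°, lat 174.46°.
Field: 264.98/20 → 13 → N, 174.46/10 → 17 → R; chars NR.
Square: 4.98/2 → 2, 4.46/1 → 4; chars 24.

NR24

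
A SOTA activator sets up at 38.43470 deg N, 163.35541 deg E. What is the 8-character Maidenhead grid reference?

Offset from 180°W / 90°S: lon 343.35541°, lat 128.43470°.
Field (20°×10°, letters A–R): 343.35541/20 → 17 → R, 128.43470/10 → 12 → M; chars RM.
Square (2°×1°, digits 0–9): 3.35541/2 → 1, 8.43470/1 → 8; chars 18.
Subsquare (5′×2.5′, letters a–x): 1.35541/0.0833333 → 16 → q, 0.43470/0.0416667 → 10 → k; chars qk.
Extended square (30″×15″, digits 0–9): 0.02208/0.00833333 → 2, 0.01803/0.00416667 → 4; chars 24.

RM18qk24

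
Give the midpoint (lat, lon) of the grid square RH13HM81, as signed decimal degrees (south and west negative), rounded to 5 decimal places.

-16.49375, 162.65417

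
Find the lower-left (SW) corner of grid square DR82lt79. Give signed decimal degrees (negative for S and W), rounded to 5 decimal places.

82.82917, -103.02500

Field D=3, R=17: +3·20° lon, +17·10° lat → SW at lon -120°, lat 80°.
Square 8, 2: +8·2° lon, +2·1° lat → SW at lon -104°, lat 82°.
Subsquare l=11, t=19: +11·0.0833333° lon, +19·0.0416667° lat → SW at lon -103.083°, lat 82.7917°.
Extended square 7, 9: +7·0.00833333° lon, +9·0.00416667° lat → SW at lon -103.025°, lat 82.8292°.
latitude 82.82917, longitude -103.02500.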